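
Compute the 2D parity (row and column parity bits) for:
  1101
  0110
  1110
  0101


Row parities: 1010
Column parities: 0000

Row P: 1010, Col P: 0000, Corner: 0


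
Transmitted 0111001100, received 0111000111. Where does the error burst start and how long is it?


XOR: 0000001011

Burst at position 6, length 4


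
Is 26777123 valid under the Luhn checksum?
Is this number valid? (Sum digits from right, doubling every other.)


Luhn sum = 35
35 mod 10 = 5

Invalid (Luhn sum mod 10 = 5)


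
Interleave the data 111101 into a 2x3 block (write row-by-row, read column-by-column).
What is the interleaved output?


Matrix:
  111
  101
Read columns: 111011

111011


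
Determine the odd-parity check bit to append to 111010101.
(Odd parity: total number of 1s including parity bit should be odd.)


Number of 1s in data: 6
Parity bit: 1

1


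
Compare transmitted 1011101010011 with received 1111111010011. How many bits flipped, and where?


XOR: 0100010000000

2 error(s) at position(s): 1, 5


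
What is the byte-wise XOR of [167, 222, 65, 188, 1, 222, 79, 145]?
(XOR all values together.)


XOR chain: 167 ^ 222 ^ 65 ^ 188 ^ 1 ^ 222 ^ 79 ^ 145 = 133

133


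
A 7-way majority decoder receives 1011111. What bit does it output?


Ones: 6 out of 7
Threshold: 4

1 (6/7 voted 1)


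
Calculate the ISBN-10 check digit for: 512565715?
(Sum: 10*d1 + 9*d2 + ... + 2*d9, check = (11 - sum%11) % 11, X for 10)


Weighted sum: 212
212 mod 11 = 3

Check digit: 8


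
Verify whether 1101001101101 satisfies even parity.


Number of 1s: 8

Yes, parity is correct (8 ones)


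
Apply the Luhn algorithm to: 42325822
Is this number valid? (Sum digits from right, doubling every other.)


Luhn sum = 33
33 mod 10 = 3

Invalid (Luhn sum mod 10 = 3)


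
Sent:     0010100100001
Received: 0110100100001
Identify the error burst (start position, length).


XOR: 0100000000000

Burst at position 1, length 1


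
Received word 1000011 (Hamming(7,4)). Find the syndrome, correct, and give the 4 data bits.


Syndrome = 0: no error detected

Data: 0011 (no errors)


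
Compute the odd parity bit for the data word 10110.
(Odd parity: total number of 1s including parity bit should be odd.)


Number of 1s in data: 3
Parity bit: 0

0


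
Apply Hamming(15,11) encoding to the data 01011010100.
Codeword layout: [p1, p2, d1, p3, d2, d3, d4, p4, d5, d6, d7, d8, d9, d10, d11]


Parity bits: p1=1, p2=0, p3=1, p4=1

100110111010100


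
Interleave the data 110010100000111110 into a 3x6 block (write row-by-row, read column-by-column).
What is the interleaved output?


Matrix:
  110010
  100000
  111110
Read columns: 111101001001101000

111101001001101000


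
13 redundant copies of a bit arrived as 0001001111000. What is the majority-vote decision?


Ones: 5 out of 13
Threshold: 7

0 (5/13 voted 1)


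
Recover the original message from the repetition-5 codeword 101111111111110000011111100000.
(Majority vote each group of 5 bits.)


Groups: 10111, 11111, 11110, 00001, 11111, 00000
Majority votes: 111010

111010


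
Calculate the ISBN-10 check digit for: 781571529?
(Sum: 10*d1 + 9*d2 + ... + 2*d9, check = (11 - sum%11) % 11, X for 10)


Weighted sum: 276
276 mod 11 = 1

Check digit: X


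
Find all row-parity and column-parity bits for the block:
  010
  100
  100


Row parities: 111
Column parities: 010

Row P: 111, Col P: 010, Corner: 1


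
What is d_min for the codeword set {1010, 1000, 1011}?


Comparing all pairs, minimum distance: 1
Can detect 0 errors, correct 0 errors

1


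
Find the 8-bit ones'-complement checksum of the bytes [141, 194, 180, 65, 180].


Sum = 760 mod 256 = 248
Complement = 7

7


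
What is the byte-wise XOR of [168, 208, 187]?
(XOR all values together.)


XOR chain: 168 ^ 208 ^ 187 = 195

195


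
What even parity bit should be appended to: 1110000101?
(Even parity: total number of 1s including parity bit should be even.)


Number of 1s in data: 5
Parity bit: 1

1


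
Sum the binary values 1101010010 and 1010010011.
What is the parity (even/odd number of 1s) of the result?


1101010010 = 850
1010010011 = 659
Sum = 1509 = 10111100101
1s count = 7

odd parity (7 ones in 10111100101)


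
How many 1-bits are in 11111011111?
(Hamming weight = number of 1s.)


Counting 1s in 11111011111

10


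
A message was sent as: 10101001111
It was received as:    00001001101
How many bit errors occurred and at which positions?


XOR: 10100000010

3 error(s) at position(s): 0, 2, 9


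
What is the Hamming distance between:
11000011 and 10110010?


XOR: 01110001
Count of 1s: 4

4


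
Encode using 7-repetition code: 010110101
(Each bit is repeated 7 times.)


Each bit -> 7 copies

000000011111110000000111111111111110000000111111100000001111111


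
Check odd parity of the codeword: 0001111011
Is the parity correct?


Number of 1s: 6

No, parity error (6 ones)


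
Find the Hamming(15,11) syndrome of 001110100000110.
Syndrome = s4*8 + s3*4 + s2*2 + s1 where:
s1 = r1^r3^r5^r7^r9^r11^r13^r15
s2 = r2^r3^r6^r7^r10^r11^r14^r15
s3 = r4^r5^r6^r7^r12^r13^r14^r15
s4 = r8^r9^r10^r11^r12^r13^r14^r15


s1=0, s2=1, s3=1, s4=0

Syndrome = 6 (error at position 6)


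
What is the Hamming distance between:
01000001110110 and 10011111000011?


XOR: 11011110110101
Count of 1s: 10

10


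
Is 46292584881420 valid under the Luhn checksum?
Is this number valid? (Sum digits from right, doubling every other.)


Luhn sum = 72
72 mod 10 = 2

Invalid (Luhn sum mod 10 = 2)


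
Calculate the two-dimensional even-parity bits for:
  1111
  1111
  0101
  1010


Row parities: 0000
Column parities: 1111

Row P: 0000, Col P: 1111, Corner: 0


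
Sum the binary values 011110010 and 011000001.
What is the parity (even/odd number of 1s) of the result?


011110010 = 242
011000001 = 193
Sum = 435 = 110110011
1s count = 6

even parity (6 ones in 110110011)


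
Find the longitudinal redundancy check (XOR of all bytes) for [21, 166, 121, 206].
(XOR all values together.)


XOR chain: 21 ^ 166 ^ 121 ^ 206 = 4

4


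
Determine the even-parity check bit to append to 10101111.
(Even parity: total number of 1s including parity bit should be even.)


Number of 1s in data: 6
Parity bit: 0

0


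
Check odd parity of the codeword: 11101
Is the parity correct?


Number of 1s: 4

No, parity error (4 ones)


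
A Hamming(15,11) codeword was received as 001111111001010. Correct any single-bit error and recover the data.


Syndrome = 0: no error detected

Data: 11111001010 (no errors)


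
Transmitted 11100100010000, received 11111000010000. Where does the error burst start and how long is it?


XOR: 00011100000000

Burst at position 3, length 3


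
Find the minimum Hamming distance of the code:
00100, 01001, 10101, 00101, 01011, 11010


Comparing all pairs, minimum distance: 1
Can detect 0 errors, correct 0 errors

1


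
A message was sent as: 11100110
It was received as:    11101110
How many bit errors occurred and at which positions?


XOR: 00001000

1 error(s) at position(s): 4


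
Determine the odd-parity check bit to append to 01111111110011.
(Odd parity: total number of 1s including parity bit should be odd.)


Number of 1s in data: 11
Parity bit: 0

0


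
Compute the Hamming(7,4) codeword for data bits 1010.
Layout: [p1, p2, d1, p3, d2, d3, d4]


Parity bits: p1=1, p2=0, p3=1

1011010


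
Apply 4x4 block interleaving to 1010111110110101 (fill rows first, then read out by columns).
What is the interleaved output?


Matrix:
  1010
  1111
  1011
  0101
Read columns: 1110010111100111

1110010111100111


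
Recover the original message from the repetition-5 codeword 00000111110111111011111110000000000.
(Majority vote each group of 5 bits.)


Groups: 00000, 11111, 01111, 11011, 11111, 00000, 00000
Majority votes: 0111100

0111100


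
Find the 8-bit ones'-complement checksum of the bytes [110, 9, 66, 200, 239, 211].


Sum = 835 mod 256 = 67
Complement = 188

188


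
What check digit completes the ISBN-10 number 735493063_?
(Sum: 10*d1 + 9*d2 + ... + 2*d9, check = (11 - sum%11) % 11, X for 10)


Weighted sum: 258
258 mod 11 = 5

Check digit: 6


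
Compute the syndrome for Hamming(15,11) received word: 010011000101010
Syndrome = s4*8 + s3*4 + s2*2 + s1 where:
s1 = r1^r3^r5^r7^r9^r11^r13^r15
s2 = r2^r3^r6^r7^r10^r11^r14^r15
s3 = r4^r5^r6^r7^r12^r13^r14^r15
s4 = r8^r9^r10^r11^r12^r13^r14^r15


s1=1, s2=0, s3=0, s4=1

Syndrome = 9 (error at position 9)


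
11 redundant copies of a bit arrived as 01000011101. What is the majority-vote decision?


Ones: 5 out of 11
Threshold: 6

0 (5/11 voted 1)


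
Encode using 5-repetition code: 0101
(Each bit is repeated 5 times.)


Each bit -> 5 copies

00000111110000011111


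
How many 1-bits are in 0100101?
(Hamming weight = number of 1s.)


Counting 1s in 0100101

3


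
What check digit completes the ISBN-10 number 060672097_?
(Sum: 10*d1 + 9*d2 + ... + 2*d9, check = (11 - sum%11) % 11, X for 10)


Weighted sum: 189
189 mod 11 = 2

Check digit: 9


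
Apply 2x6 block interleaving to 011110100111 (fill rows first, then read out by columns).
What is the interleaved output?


Matrix:
  011110
  100111
Read columns: 011010111101

011010111101


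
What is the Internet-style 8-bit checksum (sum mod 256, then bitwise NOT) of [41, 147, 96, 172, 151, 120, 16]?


Sum = 743 mod 256 = 231
Complement = 24

24


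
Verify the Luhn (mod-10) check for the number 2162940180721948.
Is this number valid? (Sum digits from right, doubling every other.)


Luhn sum = 65
65 mod 10 = 5

Invalid (Luhn sum mod 10 = 5)


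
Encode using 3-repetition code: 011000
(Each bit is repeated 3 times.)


Each bit -> 3 copies

000111111000000000


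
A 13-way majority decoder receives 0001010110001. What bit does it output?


Ones: 5 out of 13
Threshold: 7

0 (5/13 voted 1)


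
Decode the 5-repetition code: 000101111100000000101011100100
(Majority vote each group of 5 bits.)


Groups: 00010, 11111, 00000, 00010, 10111, 00100
Majority votes: 010010

010010


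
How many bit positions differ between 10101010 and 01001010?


XOR: 11100000
Count of 1s: 3

3


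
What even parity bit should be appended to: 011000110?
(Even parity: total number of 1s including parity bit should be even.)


Number of 1s in data: 4
Parity bit: 0

0


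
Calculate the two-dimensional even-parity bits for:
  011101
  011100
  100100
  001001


Row parities: 0100
Column parities: 101100

Row P: 0100, Col P: 101100, Corner: 1


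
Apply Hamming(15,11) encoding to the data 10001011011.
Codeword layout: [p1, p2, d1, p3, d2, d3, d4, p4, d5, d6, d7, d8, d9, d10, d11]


Parity bits: p1=0, p2=0, p3=1, p4=1

001100011011011


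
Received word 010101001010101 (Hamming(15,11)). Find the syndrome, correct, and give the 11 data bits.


Syndrome = 0: no error detected

Data: 00101010101 (no errors)


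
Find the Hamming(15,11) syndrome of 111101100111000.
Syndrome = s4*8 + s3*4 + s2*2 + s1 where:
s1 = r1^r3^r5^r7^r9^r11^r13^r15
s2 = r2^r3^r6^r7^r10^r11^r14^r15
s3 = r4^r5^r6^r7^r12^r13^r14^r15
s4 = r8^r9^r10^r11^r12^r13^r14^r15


s1=0, s2=0, s3=0, s4=1

Syndrome = 8 (error at position 8)


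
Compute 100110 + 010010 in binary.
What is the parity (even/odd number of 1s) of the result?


100110 = 38
010010 = 18
Sum = 56 = 111000
1s count = 3

odd parity (3 ones in 111000)


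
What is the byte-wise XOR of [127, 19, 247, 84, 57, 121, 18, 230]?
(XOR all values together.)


XOR chain: 127 ^ 19 ^ 247 ^ 84 ^ 57 ^ 121 ^ 18 ^ 230 = 123

123


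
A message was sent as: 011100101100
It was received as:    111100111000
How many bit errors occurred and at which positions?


XOR: 100000010100

3 error(s) at position(s): 0, 7, 9


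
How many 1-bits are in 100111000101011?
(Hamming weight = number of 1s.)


Counting 1s in 100111000101011

8


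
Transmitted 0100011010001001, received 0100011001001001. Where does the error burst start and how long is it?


XOR: 0000000011000000

Burst at position 8, length 2


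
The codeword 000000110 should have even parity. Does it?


Number of 1s: 2

Yes, parity is correct (2 ones)


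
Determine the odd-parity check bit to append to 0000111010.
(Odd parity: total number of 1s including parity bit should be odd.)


Number of 1s in data: 4
Parity bit: 1

1


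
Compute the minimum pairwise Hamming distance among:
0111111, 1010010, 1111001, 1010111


Comparing all pairs, minimum distance: 2
Can detect 1 errors, correct 0 errors

2


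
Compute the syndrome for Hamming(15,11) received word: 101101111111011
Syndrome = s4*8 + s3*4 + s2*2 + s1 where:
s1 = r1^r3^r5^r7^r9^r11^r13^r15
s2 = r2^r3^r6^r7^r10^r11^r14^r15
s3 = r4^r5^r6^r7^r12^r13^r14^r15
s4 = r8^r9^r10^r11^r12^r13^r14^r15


s1=0, s2=1, s3=0, s4=1

Syndrome = 10 (error at position 10)


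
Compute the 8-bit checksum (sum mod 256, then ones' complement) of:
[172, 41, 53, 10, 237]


Sum = 513 mod 256 = 1
Complement = 254

254


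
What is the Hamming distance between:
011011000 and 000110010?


XOR: 011101010
Count of 1s: 5

5


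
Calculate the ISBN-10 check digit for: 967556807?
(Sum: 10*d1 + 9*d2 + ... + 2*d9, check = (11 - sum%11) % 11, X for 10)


Weighted sum: 341
341 mod 11 = 0

Check digit: 0


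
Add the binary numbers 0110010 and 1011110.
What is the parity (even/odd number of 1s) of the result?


0110010 = 50
1011110 = 94
Sum = 144 = 10010000
1s count = 2

even parity (2 ones in 10010000)


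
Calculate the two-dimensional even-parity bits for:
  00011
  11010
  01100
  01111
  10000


Row parities: 01001
Column parities: 01010

Row P: 01001, Col P: 01010, Corner: 0


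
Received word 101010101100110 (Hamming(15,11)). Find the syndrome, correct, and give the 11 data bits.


Syndrome = 0: no error detected

Data: 11011100110 (no errors)


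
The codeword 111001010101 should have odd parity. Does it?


Number of 1s: 7

Yes, parity is correct (7 ones)


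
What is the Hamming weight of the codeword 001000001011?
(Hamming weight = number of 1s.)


Counting 1s in 001000001011

4


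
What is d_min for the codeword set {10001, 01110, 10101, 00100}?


Comparing all pairs, minimum distance: 1
Can detect 0 errors, correct 0 errors

1


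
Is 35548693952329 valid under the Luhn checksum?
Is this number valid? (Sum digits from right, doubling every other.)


Luhn sum = 75
75 mod 10 = 5

Invalid (Luhn sum mod 10 = 5)


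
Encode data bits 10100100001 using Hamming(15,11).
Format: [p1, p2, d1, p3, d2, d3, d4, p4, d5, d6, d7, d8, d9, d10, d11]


Parity bits: p1=0, p2=0, p3=0, p4=0

001001000100001


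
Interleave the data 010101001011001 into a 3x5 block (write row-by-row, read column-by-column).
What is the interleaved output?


Matrix:
  01010
  10010
  11001
Read columns: 011101000110001

011101000110001


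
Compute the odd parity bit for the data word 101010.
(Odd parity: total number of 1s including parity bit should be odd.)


Number of 1s in data: 3
Parity bit: 0

0


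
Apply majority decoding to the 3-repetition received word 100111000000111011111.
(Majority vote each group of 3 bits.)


Groups: 100, 111, 000, 000, 111, 011, 111
Majority votes: 0100111

0100111


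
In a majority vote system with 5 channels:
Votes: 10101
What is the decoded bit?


Ones: 3 out of 5
Threshold: 3

1 (3/5 voted 1)


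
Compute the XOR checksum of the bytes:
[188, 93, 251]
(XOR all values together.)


XOR chain: 188 ^ 93 ^ 251 = 26

26


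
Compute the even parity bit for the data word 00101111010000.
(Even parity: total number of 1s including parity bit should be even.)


Number of 1s in data: 6
Parity bit: 0

0


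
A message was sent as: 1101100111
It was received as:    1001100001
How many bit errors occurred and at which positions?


XOR: 0100000110

3 error(s) at position(s): 1, 7, 8


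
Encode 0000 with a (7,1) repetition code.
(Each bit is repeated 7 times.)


Each bit -> 7 copies

0000000000000000000000000000


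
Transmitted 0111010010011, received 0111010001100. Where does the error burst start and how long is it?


XOR: 0000000011111

Burst at position 8, length 5


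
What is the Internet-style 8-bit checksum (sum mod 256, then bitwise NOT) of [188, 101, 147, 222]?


Sum = 658 mod 256 = 146
Complement = 109

109


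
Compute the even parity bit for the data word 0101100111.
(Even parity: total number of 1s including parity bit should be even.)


Number of 1s in data: 6
Parity bit: 0

0


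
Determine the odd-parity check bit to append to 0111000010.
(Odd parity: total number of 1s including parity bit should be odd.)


Number of 1s in data: 4
Parity bit: 1

1


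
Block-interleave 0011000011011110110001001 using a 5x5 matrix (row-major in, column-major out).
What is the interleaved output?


Matrix:
  00110
  00011
  01111
  01100
  01001
Read columns: 0000000111101101110001101

0000000111101101110001101


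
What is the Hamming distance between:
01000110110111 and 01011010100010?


XOR: 00011100010101
Count of 1s: 6

6


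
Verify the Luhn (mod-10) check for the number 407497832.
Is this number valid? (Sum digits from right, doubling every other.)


Luhn sum = 49
49 mod 10 = 9

Invalid (Luhn sum mod 10 = 9)


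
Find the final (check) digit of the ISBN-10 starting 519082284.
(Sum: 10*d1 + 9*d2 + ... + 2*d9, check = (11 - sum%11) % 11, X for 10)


Weighted sum: 229
229 mod 11 = 9

Check digit: 2


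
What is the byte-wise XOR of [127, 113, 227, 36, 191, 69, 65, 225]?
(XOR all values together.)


XOR chain: 127 ^ 113 ^ 227 ^ 36 ^ 191 ^ 69 ^ 65 ^ 225 = 147

147


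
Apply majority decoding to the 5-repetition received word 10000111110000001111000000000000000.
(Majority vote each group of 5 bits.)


Groups: 10000, 11111, 00000, 01111, 00000, 00000, 00000
Majority votes: 0101000

0101000


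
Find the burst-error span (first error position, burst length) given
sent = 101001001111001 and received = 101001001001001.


XOR: 000000000110000

Burst at position 9, length 2


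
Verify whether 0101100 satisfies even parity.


Number of 1s: 3

No, parity error (3 ones)


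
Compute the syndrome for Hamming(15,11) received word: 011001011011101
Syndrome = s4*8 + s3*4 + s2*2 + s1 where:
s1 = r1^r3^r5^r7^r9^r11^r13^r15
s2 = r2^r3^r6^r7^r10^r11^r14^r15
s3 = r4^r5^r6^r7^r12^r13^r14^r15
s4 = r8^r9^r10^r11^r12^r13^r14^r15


s1=1, s2=1, s3=0, s4=0

Syndrome = 3 (error at position 3)


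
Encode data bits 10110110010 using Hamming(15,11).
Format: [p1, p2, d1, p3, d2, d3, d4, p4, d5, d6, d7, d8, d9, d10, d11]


Parity bits: p1=1, p2=0, p3=1, p4=1

101101110110010


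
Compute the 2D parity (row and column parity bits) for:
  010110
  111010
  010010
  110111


Row parities: 1001
Column parities: 001001

Row P: 1001, Col P: 001001, Corner: 0


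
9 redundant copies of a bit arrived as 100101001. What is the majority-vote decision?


Ones: 4 out of 9
Threshold: 5

0 (4/9 voted 1)


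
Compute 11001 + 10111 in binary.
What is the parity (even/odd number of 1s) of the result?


11001 = 25
10111 = 23
Sum = 48 = 110000
1s count = 2

even parity (2 ones in 110000)


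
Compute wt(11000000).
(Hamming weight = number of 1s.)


Counting 1s in 11000000

2


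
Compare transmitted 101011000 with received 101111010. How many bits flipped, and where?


XOR: 000100010

2 error(s) at position(s): 3, 7


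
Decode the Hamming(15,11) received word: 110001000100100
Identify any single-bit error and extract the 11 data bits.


Syndrome = 2: error at position 2

Data: 00100100100 (corrected bit 2)


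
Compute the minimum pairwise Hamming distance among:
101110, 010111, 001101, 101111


Comparing all pairs, minimum distance: 1
Can detect 0 errors, correct 0 errors

1


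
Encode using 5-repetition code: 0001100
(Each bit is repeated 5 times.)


Each bit -> 5 copies

00000000000000011111111110000000000


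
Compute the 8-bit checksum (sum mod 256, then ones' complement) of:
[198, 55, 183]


Sum = 436 mod 256 = 180
Complement = 75

75


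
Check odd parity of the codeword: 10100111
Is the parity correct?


Number of 1s: 5

Yes, parity is correct (5 ones)


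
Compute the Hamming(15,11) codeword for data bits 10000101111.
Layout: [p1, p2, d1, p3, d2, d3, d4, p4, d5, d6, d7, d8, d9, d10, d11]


Parity bits: p1=1, p2=0, p3=0, p4=1

101000010101111


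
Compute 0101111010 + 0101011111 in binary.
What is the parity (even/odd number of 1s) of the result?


0101111010 = 378
0101011111 = 351
Sum = 729 = 1011011001
1s count = 6

even parity (6 ones in 1011011001)


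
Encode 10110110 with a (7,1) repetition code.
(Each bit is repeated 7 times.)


Each bit -> 7 copies

11111110000000111111111111110000000111111111111110000000


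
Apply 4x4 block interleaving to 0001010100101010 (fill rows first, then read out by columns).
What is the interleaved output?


Matrix:
  0001
  0101
  0010
  1010
Read columns: 0001010000111100

0001010000111100


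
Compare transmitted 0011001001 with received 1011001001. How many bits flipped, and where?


XOR: 1000000000

1 error(s) at position(s): 0


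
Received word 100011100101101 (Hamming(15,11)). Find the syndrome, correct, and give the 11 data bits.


Syndrome = 1: error at position 1

Data: 01110101101 (corrected bit 1)


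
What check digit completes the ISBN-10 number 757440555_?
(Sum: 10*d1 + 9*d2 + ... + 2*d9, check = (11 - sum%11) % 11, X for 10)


Weighted sum: 268
268 mod 11 = 4

Check digit: 7


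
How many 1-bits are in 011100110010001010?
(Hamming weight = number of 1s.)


Counting 1s in 011100110010001010

8


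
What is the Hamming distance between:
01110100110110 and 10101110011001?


XOR: 11011010101111
Count of 1s: 10

10


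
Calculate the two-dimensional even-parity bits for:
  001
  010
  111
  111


Row parities: 1111
Column parities: 011

Row P: 1111, Col P: 011, Corner: 0


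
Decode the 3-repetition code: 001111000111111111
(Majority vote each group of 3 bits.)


Groups: 001, 111, 000, 111, 111, 111
Majority votes: 010111

010111


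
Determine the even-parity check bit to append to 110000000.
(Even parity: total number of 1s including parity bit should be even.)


Number of 1s in data: 2
Parity bit: 0

0


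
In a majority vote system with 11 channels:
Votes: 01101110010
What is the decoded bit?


Ones: 6 out of 11
Threshold: 6

1 (6/11 voted 1)


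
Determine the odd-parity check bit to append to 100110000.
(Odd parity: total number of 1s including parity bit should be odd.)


Number of 1s in data: 3
Parity bit: 0

0


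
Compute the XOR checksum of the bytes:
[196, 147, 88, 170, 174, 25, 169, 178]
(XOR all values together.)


XOR chain: 196 ^ 147 ^ 88 ^ 170 ^ 174 ^ 25 ^ 169 ^ 178 = 9

9


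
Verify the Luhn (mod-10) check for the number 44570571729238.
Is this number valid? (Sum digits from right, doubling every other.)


Luhn sum = 63
63 mod 10 = 3

Invalid (Luhn sum mod 10 = 3)


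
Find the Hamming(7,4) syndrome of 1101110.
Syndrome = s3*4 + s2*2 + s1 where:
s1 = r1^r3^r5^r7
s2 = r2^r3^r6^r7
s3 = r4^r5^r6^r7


s1=0, s2=0, s3=1

Syndrome = 4 (error at position 4)


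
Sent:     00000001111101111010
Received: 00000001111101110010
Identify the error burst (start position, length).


XOR: 00000000000000001000

Burst at position 16, length 1


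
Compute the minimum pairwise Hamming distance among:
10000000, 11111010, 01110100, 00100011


Comparing all pairs, minimum distance: 4
Can detect 3 errors, correct 1 errors

4


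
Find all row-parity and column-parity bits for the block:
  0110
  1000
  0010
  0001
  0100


Row parities: 01111
Column parities: 1001

Row P: 01111, Col P: 1001, Corner: 0


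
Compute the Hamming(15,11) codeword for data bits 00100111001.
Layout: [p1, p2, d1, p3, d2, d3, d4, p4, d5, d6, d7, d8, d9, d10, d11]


Parity bits: p1=0, p2=0, p3=1, p4=0

000101000111001


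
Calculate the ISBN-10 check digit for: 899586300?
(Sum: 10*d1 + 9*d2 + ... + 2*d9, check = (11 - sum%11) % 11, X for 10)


Weighted sum: 358
358 mod 11 = 6

Check digit: 5


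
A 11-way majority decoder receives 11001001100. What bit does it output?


Ones: 5 out of 11
Threshold: 6

0 (5/11 voted 1)


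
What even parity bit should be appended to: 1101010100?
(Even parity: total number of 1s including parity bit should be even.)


Number of 1s in data: 5
Parity bit: 1

1


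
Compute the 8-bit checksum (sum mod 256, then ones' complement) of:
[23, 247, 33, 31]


Sum = 334 mod 256 = 78
Complement = 177

177


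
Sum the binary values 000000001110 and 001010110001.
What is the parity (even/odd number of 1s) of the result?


000000001110 = 14
001010110001 = 689
Sum = 703 = 1010111111
1s count = 8

even parity (8 ones in 1010111111)


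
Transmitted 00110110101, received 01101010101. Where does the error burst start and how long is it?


XOR: 01011100000

Burst at position 1, length 5


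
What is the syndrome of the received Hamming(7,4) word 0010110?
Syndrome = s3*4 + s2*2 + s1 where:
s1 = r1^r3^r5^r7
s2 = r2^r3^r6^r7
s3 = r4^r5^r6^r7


s1=0, s2=0, s3=0

Syndrome = 0 (no error)


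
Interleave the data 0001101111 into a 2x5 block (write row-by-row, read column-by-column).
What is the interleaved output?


Matrix:
  00011
  01111
Read columns: 0001011111

0001011111


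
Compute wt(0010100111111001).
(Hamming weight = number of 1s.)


Counting 1s in 0010100111111001

9


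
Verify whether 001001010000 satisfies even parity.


Number of 1s: 3

No, parity error (3 ones)


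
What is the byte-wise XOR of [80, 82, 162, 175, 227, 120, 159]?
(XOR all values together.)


XOR chain: 80 ^ 82 ^ 162 ^ 175 ^ 227 ^ 120 ^ 159 = 11

11


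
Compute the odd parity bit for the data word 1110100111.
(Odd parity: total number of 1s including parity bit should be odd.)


Number of 1s in data: 7
Parity bit: 0

0


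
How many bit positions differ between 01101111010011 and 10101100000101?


XOR: 11000011010110
Count of 1s: 7

7


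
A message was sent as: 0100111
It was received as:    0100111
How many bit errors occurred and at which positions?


XOR: 0000000

0 errors (received matches sent)


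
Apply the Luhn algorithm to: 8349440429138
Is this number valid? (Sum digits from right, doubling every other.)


Luhn sum = 73
73 mod 10 = 3

Invalid (Luhn sum mod 10 = 3)


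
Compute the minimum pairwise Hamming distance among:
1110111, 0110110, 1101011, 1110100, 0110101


Comparing all pairs, minimum distance: 2
Can detect 1 errors, correct 0 errors

2


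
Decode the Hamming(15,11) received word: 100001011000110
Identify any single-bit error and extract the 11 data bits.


Syndrome = 5: error at position 5

Data: 01101000110 (corrected bit 5)


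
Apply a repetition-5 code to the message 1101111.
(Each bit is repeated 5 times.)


Each bit -> 5 copies

11111111110000011111111111111111111


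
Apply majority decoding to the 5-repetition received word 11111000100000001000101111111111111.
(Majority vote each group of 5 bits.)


Groups: 11111, 00010, 00000, 01000, 10111, 11111, 11111
Majority votes: 1000111

1000111


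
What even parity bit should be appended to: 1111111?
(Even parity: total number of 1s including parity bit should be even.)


Number of 1s in data: 7
Parity bit: 1

1


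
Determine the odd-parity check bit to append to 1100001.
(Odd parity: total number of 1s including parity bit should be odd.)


Number of 1s in data: 3
Parity bit: 0

0


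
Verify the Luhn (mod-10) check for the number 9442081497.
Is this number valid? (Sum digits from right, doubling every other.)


Luhn sum = 53
53 mod 10 = 3

Invalid (Luhn sum mod 10 = 3)


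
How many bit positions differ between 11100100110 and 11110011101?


XOR: 00010111011
Count of 1s: 6

6


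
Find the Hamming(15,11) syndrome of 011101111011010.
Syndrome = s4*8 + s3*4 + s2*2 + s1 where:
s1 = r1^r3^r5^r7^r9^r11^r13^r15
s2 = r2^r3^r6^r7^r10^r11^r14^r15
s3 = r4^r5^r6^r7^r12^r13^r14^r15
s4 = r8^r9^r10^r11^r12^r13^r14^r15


s1=0, s2=0, s3=1, s4=1

Syndrome = 12 (error at position 12)


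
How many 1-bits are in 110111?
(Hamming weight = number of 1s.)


Counting 1s in 110111

5


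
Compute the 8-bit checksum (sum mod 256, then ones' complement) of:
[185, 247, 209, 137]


Sum = 778 mod 256 = 10
Complement = 245

245


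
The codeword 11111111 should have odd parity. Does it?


Number of 1s: 8

No, parity error (8 ones)


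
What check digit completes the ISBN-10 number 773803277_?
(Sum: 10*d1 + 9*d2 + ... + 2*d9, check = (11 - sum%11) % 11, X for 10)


Weighted sum: 271
271 mod 11 = 7

Check digit: 4


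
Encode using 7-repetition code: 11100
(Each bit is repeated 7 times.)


Each bit -> 7 copies

11111111111111111111100000000000000


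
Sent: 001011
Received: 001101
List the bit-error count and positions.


XOR: 000110

2 error(s) at position(s): 3, 4


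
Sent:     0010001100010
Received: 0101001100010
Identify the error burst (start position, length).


XOR: 0111000000000

Burst at position 1, length 3


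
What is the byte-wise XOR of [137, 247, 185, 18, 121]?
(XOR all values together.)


XOR chain: 137 ^ 247 ^ 185 ^ 18 ^ 121 = 172

172


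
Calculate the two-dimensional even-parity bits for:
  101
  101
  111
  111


Row parities: 0011
Column parities: 000

Row P: 0011, Col P: 000, Corner: 0


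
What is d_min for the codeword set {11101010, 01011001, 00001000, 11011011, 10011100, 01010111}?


Comparing all pairs, minimum distance: 2
Can detect 1 errors, correct 0 errors

2


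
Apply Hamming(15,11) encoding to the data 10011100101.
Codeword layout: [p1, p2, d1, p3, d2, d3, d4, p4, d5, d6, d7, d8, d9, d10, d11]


Parity bits: p1=1, p2=0, p3=1, p4=0

101100101100101


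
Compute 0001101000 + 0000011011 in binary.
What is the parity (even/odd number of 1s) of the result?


0001101000 = 104
0000011011 = 27
Sum = 131 = 10000011
1s count = 3

odd parity (3 ones in 10000011)


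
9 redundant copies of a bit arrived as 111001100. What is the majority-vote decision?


Ones: 5 out of 9
Threshold: 5

1 (5/9 voted 1)


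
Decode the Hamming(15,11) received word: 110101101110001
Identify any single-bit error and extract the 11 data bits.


Syndrome = 1: error at position 1

Data: 00111110001 (corrected bit 1)


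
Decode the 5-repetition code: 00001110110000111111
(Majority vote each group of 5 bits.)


Groups: 00001, 11011, 00001, 11111
Majority votes: 0101

0101


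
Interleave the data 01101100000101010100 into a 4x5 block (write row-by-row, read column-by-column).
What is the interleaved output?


Matrix:
  01101
  10000
  01010
  10100
Read columns: 01011010100100101000

01011010100100101000


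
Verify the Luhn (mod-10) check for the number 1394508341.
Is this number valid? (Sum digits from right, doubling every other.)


Luhn sum = 38
38 mod 10 = 8

Invalid (Luhn sum mod 10 = 8)


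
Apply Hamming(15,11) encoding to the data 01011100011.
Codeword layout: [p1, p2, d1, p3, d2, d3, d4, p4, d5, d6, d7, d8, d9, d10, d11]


Parity bits: p1=0, p2=0, p3=0, p4=0

000010101100011


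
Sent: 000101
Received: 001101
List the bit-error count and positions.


XOR: 001000

1 error(s) at position(s): 2


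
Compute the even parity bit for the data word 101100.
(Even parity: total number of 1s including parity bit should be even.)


Number of 1s in data: 3
Parity bit: 1

1


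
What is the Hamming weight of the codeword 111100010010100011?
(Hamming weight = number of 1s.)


Counting 1s in 111100010010100011

9


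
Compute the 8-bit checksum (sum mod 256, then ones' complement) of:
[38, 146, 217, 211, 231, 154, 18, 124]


Sum = 1139 mod 256 = 115
Complement = 140

140


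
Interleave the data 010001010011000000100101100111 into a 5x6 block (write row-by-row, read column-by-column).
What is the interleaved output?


Matrix:
  010001
  010011
  000000
  100101
  100111
Read columns: 000111100000000000110100111011

000111100000000000110100111011


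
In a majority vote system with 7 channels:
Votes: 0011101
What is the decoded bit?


Ones: 4 out of 7
Threshold: 4

1 (4/7 voted 1)


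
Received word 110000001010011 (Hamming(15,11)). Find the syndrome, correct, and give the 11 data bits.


Syndrome = 0: no error detected

Data: 00001010011 (no errors)


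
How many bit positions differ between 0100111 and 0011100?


XOR: 0111011
Count of 1s: 5

5


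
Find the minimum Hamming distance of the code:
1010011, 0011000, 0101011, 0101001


Comparing all pairs, minimum distance: 1
Can detect 0 errors, correct 0 errors

1


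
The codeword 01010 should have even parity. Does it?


Number of 1s: 2

Yes, parity is correct (2 ones)


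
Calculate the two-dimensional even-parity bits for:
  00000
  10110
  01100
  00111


Row parities: 0101
Column parities: 11101

Row P: 0101, Col P: 11101, Corner: 0


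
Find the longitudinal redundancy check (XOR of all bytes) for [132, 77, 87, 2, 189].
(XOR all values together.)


XOR chain: 132 ^ 77 ^ 87 ^ 2 ^ 189 = 33

33


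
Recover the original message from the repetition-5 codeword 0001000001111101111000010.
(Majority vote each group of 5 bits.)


Groups: 00010, 00001, 11110, 11110, 00010
Majority votes: 00110

00110


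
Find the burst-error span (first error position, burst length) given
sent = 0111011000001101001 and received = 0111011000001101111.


XOR: 0000000000000000110

Burst at position 16, length 2


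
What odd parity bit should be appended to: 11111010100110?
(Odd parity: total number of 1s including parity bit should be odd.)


Number of 1s in data: 9
Parity bit: 0

0


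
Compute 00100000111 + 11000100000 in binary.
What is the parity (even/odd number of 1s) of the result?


00100000111 = 263
11000100000 = 1568
Sum = 1831 = 11100100111
1s count = 7

odd parity (7 ones in 11100100111)


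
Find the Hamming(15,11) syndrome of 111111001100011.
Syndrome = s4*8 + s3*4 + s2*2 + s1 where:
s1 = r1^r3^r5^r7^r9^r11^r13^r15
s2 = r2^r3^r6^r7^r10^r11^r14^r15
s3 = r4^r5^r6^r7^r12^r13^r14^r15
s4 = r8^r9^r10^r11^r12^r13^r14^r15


s1=1, s2=0, s3=1, s4=0

Syndrome = 5 (error at position 5)


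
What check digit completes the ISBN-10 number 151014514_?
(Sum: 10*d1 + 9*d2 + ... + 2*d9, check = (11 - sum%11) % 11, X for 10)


Weighted sum: 120
120 mod 11 = 10

Check digit: 1


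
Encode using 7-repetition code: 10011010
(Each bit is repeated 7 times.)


Each bit -> 7 copies

11111110000000000000011111111111111000000011111110000000


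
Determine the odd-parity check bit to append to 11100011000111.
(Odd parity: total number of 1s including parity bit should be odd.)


Number of 1s in data: 8
Parity bit: 1

1


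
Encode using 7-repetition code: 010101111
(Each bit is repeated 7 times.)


Each bit -> 7 copies

000000011111110000000111111100000001111111111111111111111111111


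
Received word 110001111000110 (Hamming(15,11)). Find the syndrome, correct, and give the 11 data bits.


Syndrome = 0: no error detected

Data: 00111000110 (no errors)


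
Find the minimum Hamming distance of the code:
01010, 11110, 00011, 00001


Comparing all pairs, minimum distance: 1
Can detect 0 errors, correct 0 errors

1


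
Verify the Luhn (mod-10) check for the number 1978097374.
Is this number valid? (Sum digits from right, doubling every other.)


Luhn sum = 50
50 mod 10 = 0

Valid (Luhn sum mod 10 = 0)


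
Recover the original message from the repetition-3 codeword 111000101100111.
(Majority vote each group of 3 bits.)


Groups: 111, 000, 101, 100, 111
Majority votes: 10101

10101


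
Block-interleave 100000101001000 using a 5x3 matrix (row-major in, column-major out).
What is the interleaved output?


Matrix:
  100
  000
  101
  001
  000
Read columns: 101000000000110

101000000000110


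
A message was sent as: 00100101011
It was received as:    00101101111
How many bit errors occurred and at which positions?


XOR: 00001000100

2 error(s) at position(s): 4, 8


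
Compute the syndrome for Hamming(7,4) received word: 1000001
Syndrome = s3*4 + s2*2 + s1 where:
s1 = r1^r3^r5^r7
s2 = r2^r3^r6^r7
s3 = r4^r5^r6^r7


s1=0, s2=1, s3=1

Syndrome = 6 (error at position 6)


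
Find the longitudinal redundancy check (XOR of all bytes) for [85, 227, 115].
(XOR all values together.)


XOR chain: 85 ^ 227 ^ 115 = 197

197


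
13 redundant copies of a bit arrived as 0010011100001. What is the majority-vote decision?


Ones: 5 out of 13
Threshold: 7

0 (5/13 voted 1)


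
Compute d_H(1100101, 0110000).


XOR: 1010101
Count of 1s: 4

4


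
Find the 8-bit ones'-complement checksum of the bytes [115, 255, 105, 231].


Sum = 706 mod 256 = 194
Complement = 61

61


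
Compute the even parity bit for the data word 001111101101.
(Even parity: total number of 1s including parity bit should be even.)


Number of 1s in data: 8
Parity bit: 0

0


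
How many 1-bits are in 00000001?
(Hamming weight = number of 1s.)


Counting 1s in 00000001

1


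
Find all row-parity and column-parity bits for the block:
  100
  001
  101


Row parities: 110
Column parities: 000

Row P: 110, Col P: 000, Corner: 0


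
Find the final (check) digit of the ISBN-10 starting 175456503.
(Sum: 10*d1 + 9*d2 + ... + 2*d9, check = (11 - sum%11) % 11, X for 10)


Weighted sum: 227
227 mod 11 = 7

Check digit: 4


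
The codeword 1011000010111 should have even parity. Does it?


Number of 1s: 7

No, parity error (7 ones)


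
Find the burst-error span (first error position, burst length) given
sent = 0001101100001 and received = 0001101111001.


XOR: 0000000011000

Burst at position 8, length 2


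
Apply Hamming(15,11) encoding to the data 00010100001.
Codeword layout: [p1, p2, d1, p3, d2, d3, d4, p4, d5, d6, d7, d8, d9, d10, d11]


Parity bits: p1=0, p2=1, p3=0, p4=0

010000100100001


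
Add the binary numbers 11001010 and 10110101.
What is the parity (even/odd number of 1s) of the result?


11001010 = 202
10110101 = 181
Sum = 383 = 101111111
1s count = 8

even parity (8 ones in 101111111)


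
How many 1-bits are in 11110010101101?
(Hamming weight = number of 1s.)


Counting 1s in 11110010101101

9


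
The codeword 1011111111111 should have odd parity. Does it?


Number of 1s: 12

No, parity error (12 ones)


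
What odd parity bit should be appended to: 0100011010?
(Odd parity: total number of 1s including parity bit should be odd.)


Number of 1s in data: 4
Parity bit: 1

1


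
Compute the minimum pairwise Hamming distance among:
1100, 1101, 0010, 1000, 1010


Comparing all pairs, minimum distance: 1
Can detect 0 errors, correct 0 errors

1


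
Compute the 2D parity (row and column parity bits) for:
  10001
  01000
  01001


Row parities: 010
Column parities: 10000

Row P: 010, Col P: 10000, Corner: 1


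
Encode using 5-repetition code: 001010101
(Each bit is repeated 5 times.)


Each bit -> 5 copies

000000000011111000001111100000111110000011111
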